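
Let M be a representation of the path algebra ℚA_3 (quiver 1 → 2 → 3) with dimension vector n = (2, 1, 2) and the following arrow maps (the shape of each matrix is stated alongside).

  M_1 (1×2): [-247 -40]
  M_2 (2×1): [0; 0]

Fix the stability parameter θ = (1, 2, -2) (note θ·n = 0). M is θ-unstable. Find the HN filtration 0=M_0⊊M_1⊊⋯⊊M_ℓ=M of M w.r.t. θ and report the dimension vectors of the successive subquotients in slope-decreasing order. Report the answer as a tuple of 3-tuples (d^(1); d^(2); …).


Barcode: M ≅ I[1,1], I[1,2], I[3,3]^2. HN layers by μ_θ (3 steps, strictly decreasing):
  μ^(1)=2; μ^(2)=1; μ^(3)=-2

((0, 1, 0); (2, 0, 0); (0, 0, 2))


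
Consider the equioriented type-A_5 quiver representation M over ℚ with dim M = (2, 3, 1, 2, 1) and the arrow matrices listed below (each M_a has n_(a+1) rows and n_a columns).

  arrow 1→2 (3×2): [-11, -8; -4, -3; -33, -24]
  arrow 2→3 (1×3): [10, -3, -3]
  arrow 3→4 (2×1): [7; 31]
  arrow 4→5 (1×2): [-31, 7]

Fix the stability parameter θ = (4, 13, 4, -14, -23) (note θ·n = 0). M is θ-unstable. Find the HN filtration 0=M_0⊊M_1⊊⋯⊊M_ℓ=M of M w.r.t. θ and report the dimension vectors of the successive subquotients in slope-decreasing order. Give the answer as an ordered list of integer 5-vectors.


Barcode: M ≅ I[1,2], I[1,4], I[2,2], I[4,5]. HN layers by μ_θ (4 steps, strictly decreasing):
  μ^(1)=13; μ^(2)=4; μ^(3)=7/4; μ^(4)=-37/2

((0, 2, 0, 0, 0); (1, 0, 0, 0, 0); (1, 1, 1, 1, 0); (0, 0, 0, 1, 1))


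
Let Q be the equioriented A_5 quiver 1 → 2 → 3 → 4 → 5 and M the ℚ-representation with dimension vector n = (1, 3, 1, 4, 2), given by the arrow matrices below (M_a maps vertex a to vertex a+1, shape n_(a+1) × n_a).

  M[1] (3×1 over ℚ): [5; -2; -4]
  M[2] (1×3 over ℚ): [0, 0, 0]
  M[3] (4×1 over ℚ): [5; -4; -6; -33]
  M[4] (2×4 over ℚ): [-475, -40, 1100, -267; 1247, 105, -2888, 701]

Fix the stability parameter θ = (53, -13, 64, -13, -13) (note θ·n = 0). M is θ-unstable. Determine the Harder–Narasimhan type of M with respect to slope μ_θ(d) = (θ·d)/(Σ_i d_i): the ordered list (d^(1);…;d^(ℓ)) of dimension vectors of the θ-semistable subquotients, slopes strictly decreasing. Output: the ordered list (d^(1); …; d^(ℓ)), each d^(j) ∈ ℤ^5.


Barcode: M ≅ I[1,2], I[2,2]^2, I[3,5], I[4,4]^2, I[4,5]. HN layers by μ_θ (3 steps, strictly decreasing):
  μ^(1)=20; μ^(2)=38/3; μ^(3)=-13

((1, 1, 0, 0, 0); (0, 0, 1, 1, 1); (0, 2, 0, 3, 1))


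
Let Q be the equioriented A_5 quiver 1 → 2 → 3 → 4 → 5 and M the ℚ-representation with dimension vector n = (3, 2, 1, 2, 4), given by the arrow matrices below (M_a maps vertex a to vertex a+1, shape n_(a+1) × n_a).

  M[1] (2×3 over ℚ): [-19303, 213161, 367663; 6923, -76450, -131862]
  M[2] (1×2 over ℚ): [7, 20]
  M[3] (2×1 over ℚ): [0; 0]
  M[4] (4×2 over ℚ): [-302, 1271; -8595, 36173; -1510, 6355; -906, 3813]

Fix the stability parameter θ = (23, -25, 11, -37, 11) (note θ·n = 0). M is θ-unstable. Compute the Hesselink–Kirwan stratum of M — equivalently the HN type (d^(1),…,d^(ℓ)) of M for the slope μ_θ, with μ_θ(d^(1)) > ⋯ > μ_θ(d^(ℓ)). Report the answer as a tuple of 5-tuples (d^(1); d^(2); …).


Via rank(M_{q-1}∘⋯∘M_p): M ≅ I[1,1], I[1,2], I[1,3], I[4,5]^2, I[5,5]^2.
μ_θ-semistable layers: μ^(1)=23; μ^(2)=11; μ^(3)=-1; μ^(4)=-37

((1, 0, 0, 0, 0); (0, 0, 1, 0, 4); (2, 2, 0, 0, 0); (0, 0, 0, 2, 0))


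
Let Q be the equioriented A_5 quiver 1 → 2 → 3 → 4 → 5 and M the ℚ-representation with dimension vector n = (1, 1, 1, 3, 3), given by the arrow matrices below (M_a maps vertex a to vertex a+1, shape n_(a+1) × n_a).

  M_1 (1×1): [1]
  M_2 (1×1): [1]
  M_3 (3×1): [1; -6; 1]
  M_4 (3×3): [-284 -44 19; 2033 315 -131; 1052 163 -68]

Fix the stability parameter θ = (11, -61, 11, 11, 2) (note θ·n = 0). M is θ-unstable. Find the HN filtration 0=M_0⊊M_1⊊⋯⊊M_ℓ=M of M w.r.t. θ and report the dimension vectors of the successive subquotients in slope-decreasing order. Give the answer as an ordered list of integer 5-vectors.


Barcode: M ≅ I[1,5], I[4,5]^2. HN layers by μ_θ (3 steps, strictly decreasing):
  μ^(1)=8; μ^(2)=13/2; μ^(3)=-25

((0, 0, 1, 1, 1); (0, 0, 0, 2, 2); (1, 1, 0, 0, 0))


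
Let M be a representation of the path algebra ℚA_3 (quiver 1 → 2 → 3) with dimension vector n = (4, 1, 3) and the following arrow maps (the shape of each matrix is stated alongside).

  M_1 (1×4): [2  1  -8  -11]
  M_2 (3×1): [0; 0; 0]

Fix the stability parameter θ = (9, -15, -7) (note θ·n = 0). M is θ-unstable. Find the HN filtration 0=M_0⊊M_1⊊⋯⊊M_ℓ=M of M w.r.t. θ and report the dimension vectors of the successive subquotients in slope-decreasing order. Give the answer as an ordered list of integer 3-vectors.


Via rank(M_{q-1}∘⋯∘M_p): M ≅ I[1,1]^3, I[1,2], I[3,3]^3.
μ_θ-semistable layers: μ^(1)=9; μ^(2)=-3; μ^(3)=-7

((3, 0, 0); (1, 1, 0); (0, 0, 3))


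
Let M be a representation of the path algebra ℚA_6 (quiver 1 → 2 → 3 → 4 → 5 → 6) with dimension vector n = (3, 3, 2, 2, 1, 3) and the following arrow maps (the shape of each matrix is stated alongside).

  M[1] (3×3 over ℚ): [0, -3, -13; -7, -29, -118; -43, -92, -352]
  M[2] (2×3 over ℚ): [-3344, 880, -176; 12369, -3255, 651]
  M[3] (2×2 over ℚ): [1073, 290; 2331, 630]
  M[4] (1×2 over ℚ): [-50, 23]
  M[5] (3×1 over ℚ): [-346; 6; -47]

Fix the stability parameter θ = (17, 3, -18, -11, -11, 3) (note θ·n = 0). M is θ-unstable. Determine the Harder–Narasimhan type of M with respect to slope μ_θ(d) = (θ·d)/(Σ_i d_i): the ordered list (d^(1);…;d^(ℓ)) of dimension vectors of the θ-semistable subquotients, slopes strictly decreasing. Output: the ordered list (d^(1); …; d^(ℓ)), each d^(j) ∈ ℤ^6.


Interval decomposition of M: I[1,2]^2, I[1,6], I[3,3], I[4,4], I[6,6]^2.
HN type (ℓ=5): μ^(1)=10; μ^(2)=3; μ^(3)=-4; μ^(4)=-11; μ^(5)=-18

((2, 2, 0, 0, 0, 0); (0, 0, 0, 0, 0, 3); (1, 1, 1, 1, 1, 0); (0, 0, 0, 1, 0, 0); (0, 0, 1, 0, 0, 0))


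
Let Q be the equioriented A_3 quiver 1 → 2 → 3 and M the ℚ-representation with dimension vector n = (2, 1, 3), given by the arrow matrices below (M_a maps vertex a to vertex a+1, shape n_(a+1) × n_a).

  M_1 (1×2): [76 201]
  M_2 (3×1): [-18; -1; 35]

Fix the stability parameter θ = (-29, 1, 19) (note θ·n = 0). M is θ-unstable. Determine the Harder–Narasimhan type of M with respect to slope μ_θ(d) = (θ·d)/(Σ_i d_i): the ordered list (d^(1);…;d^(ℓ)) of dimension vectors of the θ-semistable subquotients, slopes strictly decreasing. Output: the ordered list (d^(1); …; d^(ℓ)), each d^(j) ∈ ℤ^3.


Via rank(M_{q-1}∘⋯∘M_p): M ≅ I[1,1], I[1,3], I[3,3]^2.
μ_θ-semistable layers: μ^(1)=19; μ^(2)=1; μ^(3)=-29

((0, 0, 3); (0, 1, 0); (2, 0, 0))


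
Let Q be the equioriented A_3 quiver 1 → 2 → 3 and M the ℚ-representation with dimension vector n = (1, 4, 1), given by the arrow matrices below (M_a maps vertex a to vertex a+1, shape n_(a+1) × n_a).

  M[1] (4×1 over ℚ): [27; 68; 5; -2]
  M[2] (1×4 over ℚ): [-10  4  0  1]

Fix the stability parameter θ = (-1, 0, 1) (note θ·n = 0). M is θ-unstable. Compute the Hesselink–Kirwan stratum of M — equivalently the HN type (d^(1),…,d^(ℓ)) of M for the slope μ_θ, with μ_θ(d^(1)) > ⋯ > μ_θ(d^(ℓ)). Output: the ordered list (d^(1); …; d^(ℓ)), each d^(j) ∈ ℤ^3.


Interval decomposition of M: I[1,2], I[2,2]^2, I[2,3].
HN type (ℓ=3): μ^(1)=1; μ^(2)=0; μ^(3)=-1

((0, 0, 1); (0, 4, 0); (1, 0, 0))


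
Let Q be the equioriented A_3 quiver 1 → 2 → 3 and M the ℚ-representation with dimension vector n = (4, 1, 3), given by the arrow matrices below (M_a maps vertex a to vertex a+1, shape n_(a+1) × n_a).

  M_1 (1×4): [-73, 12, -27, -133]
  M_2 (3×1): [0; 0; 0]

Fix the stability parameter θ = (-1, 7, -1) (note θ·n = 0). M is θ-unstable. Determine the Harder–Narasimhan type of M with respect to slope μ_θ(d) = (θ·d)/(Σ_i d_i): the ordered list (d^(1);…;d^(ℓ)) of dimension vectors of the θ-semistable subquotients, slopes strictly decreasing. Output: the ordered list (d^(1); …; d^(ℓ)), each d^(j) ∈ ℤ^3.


Barcode: M ≅ I[1,1]^3, I[1,2], I[3,3]^3. HN layers by μ_θ (2 steps, strictly decreasing):
  μ^(1)=7; μ^(2)=-1

((0, 1, 0); (4, 0, 3))


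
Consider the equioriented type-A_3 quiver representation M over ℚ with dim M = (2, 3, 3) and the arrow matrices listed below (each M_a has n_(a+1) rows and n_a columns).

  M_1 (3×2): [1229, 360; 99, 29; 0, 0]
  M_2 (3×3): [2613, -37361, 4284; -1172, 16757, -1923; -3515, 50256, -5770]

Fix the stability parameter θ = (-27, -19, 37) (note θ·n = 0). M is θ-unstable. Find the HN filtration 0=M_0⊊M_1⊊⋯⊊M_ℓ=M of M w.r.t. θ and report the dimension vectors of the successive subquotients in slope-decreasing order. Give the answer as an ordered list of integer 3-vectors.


Interval decomposition of M: I[1,3]^2, I[2,3].
HN type (ℓ=3): μ^(1)=37; μ^(2)=-19; μ^(3)=-27

((0, 0, 3); (0, 3, 0); (2, 0, 0))


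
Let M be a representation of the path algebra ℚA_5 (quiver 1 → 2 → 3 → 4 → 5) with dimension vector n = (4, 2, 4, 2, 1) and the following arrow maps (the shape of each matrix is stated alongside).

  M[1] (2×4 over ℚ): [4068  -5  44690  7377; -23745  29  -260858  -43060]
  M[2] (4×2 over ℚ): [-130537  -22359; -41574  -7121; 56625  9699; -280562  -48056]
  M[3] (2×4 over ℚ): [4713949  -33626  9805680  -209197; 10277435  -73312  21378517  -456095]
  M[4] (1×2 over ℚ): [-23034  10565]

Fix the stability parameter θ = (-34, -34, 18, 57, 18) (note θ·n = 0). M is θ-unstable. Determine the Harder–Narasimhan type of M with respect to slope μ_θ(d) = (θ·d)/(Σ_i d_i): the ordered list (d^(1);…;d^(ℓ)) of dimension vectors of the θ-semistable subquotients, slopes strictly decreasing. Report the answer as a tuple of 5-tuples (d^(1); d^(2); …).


Via rank(M_{q-1}∘⋯∘M_p): M ≅ I[1,1]^2, I[1,4], I[1,5], I[3,3]^2.
μ_θ-semistable layers: μ^(1)=57; μ^(2)=75/2; μ^(3)=18; μ^(4)=-34

((0, 0, 0, 1, 0); (0, 0, 0, 1, 1); (0, 0, 4, 0, 0); (4, 2, 0, 0, 0))


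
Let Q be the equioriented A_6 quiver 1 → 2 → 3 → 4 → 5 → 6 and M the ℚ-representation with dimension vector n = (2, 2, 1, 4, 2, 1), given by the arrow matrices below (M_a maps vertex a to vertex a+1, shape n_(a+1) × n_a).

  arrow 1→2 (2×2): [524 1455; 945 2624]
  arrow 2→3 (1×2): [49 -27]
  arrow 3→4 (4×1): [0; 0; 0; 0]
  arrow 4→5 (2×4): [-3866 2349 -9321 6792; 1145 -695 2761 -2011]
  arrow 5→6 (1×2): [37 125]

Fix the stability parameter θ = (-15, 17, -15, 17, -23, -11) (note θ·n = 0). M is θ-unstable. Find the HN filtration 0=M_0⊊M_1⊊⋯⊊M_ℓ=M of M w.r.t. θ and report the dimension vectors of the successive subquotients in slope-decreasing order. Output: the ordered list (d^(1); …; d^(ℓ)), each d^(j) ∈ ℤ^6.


Barcode: M ≅ I[1,2], I[1,3], I[4,4]^2, I[4,5], I[4,6]. HN layers by μ_θ (5 steps, strictly decreasing):
  μ^(1)=17; μ^(2)=1; μ^(3)=-3; μ^(4)=-17/3; μ^(5)=-15

((0, 1, 0, 2, 0, 0); (0, 1, 1, 0, 0, 0); (0, 0, 0, 1, 1, 0); (0, 0, 0, 1, 1, 1); (2, 0, 0, 0, 0, 0))


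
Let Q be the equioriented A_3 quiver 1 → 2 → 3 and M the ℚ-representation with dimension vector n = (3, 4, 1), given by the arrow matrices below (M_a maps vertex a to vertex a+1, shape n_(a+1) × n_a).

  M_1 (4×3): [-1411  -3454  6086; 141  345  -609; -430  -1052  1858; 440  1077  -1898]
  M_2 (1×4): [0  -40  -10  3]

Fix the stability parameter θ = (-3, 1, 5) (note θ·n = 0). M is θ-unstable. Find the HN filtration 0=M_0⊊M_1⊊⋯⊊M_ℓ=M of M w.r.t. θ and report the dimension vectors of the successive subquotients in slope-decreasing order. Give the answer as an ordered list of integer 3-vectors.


Interval decomposition of M: I[1,2]^2, I[1,3], I[2,2].
HN type (ℓ=3): μ^(1)=5; μ^(2)=1; μ^(3)=-3

((0, 0, 1); (0, 4, 0); (3, 0, 0))


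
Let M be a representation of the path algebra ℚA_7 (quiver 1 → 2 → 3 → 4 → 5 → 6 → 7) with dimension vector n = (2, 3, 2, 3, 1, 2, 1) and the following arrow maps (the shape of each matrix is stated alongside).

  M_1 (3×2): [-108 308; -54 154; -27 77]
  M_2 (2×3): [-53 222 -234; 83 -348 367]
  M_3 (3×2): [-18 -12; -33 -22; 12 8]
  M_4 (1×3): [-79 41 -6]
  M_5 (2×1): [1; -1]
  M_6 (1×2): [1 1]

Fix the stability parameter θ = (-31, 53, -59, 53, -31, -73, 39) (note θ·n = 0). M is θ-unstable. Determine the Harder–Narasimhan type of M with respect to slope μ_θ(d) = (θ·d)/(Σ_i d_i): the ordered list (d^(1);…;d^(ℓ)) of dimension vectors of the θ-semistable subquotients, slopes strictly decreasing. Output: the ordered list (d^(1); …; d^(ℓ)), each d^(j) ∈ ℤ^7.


Barcode: M ≅ I[1,1], I[1,3], I[2,2], I[2,6], I[4,4]^2, I[6,7]. HN layers by μ_θ (6 steps, strictly decreasing):
  μ^(1)=53; μ^(2)=39; μ^(3)=-3; μ^(4)=-57/5; μ^(5)=-31; μ^(6)=-73

((0, 1, 0, 2, 0, 0, 0); (0, 0, 0, 0, 0, 0, 1); (0, 1, 1, 0, 0, 0, 0); (0, 1, 1, 1, 1, 1, 0); (2, 0, 0, 0, 0, 0, 0); (0, 0, 0, 0, 0, 1, 0))


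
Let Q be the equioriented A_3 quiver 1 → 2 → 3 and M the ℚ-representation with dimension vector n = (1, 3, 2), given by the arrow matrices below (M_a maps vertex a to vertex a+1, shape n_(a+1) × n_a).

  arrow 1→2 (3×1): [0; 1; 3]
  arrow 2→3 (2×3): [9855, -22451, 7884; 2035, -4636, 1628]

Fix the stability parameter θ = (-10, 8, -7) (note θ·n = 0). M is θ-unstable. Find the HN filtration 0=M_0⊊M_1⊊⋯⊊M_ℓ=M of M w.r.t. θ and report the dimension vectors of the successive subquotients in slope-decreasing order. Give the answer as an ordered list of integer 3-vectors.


Interval decomposition of M: I[1,3], I[2,2], I[2,3].
HN type (ℓ=3): μ^(1)=8; μ^(2)=1/2; μ^(3)=-10

((0, 1, 0); (0, 2, 2); (1, 0, 0))


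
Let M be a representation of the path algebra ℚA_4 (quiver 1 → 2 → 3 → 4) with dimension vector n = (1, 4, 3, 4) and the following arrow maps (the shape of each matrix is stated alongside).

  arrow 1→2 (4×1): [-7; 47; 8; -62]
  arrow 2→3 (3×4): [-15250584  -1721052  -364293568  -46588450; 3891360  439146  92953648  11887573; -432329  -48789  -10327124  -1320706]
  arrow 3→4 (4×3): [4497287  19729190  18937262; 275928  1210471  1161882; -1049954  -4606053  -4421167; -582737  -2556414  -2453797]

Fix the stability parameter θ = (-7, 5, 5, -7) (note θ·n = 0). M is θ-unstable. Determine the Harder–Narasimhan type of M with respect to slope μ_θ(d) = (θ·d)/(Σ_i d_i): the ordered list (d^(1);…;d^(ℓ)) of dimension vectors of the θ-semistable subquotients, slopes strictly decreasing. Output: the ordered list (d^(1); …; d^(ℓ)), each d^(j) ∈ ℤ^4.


Via rank(M_{q-1}∘⋯∘M_p): M ≅ I[1,2], I[2,2], I[2,4]^2, I[3,4], I[4,4].
μ_θ-semistable layers: μ^(1)=5; μ^(2)=1; μ^(3)=-1; μ^(4)=-7

((0, 2, 0, 0); (0, 2, 2, 2); (0, 0, 1, 1); (1, 0, 0, 1))


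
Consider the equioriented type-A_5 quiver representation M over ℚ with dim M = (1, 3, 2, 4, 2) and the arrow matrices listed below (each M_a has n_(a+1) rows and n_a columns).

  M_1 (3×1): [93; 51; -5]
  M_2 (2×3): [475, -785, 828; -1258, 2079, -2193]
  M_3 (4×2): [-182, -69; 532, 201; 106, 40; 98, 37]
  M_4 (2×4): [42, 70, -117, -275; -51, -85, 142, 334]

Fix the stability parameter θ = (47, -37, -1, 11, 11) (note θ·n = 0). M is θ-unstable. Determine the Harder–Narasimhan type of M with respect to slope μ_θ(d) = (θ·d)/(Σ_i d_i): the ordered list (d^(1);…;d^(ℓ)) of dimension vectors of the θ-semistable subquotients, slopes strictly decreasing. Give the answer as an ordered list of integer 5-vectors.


Via rank(M_{q-1}∘⋯∘M_p): M ≅ I[1,2], I[2,5]^2, I[4,4]^2.
μ_θ-semistable layers: μ^(1)=11; μ^(2)=5; μ^(3)=-1; μ^(4)=-37

((0, 0, 0, 4, 2); (1, 1, 0, 0, 0); (0, 0, 2, 0, 0); (0, 2, 0, 0, 0))


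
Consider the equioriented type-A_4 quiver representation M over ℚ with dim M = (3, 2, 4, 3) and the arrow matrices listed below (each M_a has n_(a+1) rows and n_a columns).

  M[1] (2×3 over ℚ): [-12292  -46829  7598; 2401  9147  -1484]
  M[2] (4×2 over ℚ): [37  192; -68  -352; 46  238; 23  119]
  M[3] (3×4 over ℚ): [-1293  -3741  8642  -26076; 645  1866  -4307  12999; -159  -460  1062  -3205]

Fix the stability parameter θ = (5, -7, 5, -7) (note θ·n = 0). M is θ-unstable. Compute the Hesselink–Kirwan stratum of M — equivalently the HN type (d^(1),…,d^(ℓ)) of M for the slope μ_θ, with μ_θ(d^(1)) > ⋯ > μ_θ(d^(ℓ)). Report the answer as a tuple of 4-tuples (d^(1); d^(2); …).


Barcode: M ≅ I[1,1], I[1,4]^2, I[3,3], I[3,4]. HN layers by μ_θ (2 steps, strictly decreasing):
  μ^(1)=5; μ^(2)=-1

((1, 0, 1, 0); (2, 2, 3, 3))


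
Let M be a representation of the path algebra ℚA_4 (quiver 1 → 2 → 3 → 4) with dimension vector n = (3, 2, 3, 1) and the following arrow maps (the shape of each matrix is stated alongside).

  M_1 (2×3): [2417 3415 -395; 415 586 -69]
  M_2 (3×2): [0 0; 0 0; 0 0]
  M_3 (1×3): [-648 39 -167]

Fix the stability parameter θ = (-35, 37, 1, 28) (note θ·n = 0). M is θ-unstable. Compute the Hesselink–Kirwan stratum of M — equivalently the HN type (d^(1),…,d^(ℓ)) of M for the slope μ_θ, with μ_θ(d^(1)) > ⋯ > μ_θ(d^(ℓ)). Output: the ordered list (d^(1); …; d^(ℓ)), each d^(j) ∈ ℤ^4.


Interval decomposition of M: I[1,1], I[1,2]^2, I[3,3]^2, I[3,4].
HN type (ℓ=4): μ^(1)=37; μ^(2)=28; μ^(3)=1; μ^(4)=-35

((0, 2, 0, 0); (0, 0, 0, 1); (0, 0, 3, 0); (3, 0, 0, 0))


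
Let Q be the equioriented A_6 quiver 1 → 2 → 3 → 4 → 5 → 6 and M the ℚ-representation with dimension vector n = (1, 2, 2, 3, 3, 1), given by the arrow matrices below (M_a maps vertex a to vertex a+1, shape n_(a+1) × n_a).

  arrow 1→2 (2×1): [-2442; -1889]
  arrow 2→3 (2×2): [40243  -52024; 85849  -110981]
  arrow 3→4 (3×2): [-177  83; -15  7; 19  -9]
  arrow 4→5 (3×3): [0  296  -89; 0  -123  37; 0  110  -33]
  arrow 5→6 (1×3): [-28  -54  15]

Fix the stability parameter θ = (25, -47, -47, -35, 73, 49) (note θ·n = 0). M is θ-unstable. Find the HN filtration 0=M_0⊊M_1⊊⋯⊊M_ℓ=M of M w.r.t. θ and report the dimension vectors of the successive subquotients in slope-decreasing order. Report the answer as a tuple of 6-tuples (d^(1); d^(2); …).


Via rank(M_{q-1}∘⋯∘M_p): M ≅ I[1,6], I[2,5], I[4,4], I[5,5].
μ_θ-semistable layers: μ^(1)=73; μ^(2)=61; μ^(3)=-26; μ^(4)=-35; μ^(5)=-47

((0, 0, 0, 0, 2, 0); (0, 0, 0, 0, 1, 1); (1, 1, 1, 1, 0, 0); (0, 0, 0, 2, 0, 0); (0, 1, 1, 0, 0, 0))


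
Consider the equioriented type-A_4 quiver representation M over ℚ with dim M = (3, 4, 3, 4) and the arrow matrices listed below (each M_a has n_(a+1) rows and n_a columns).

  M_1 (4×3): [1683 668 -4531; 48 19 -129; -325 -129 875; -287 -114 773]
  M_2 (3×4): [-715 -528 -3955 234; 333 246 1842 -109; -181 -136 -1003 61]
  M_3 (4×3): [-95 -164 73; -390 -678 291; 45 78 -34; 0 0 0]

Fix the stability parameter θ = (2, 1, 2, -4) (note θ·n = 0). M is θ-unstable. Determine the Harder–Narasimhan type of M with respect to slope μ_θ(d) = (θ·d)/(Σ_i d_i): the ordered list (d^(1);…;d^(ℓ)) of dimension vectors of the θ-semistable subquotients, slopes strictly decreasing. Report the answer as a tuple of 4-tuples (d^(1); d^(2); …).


Via rank(M_{q-1}∘⋯∘M_p): M ≅ I[1,3], I[1,4]^2, I[2,2], I[4,4]^2.
μ_θ-semistable layers: μ^(1)=2; μ^(2)=3/2; μ^(3)=1; μ^(4)=1/4; μ^(5)=-4

((0, 0, 1, 0); (1, 1, 0, 0); (0, 1, 0, 0); (2, 2, 2, 2); (0, 0, 0, 2))


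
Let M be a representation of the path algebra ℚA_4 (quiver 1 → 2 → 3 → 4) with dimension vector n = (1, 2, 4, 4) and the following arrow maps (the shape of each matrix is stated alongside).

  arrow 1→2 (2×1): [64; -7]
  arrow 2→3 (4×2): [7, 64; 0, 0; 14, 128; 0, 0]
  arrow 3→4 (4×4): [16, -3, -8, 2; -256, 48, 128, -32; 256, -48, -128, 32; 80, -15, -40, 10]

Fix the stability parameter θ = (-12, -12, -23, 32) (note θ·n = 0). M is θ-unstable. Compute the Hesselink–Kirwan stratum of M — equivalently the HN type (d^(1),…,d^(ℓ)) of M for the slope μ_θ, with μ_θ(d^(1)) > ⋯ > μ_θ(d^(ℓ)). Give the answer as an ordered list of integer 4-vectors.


Via rank(M_{q-1}∘⋯∘M_p): M ≅ I[1,2], I[2,3], I[3,3]^2, I[3,4], I[4,4]^3.
μ_θ-semistable layers: μ^(1)=32; μ^(2)=-12; μ^(3)=-35/2; μ^(4)=-23

((0, 0, 0, 4); (1, 1, 0, 0); (0, 1, 1, 0); (0, 0, 3, 0))


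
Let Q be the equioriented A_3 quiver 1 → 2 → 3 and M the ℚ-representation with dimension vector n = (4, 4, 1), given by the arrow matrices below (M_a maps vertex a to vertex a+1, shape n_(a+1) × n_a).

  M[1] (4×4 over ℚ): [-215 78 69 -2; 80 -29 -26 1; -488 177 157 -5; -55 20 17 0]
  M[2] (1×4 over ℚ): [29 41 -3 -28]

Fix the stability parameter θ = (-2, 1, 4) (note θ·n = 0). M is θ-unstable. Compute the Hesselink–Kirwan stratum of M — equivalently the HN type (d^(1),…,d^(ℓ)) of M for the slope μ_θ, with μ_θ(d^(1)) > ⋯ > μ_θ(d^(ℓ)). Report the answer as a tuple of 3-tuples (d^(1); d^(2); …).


Interval decomposition of M: I[1,1], I[1,2]^2, I[1,3], I[2,2].
HN type (ℓ=3): μ^(1)=4; μ^(2)=1; μ^(3)=-2

((0, 0, 1); (0, 4, 0); (4, 0, 0))


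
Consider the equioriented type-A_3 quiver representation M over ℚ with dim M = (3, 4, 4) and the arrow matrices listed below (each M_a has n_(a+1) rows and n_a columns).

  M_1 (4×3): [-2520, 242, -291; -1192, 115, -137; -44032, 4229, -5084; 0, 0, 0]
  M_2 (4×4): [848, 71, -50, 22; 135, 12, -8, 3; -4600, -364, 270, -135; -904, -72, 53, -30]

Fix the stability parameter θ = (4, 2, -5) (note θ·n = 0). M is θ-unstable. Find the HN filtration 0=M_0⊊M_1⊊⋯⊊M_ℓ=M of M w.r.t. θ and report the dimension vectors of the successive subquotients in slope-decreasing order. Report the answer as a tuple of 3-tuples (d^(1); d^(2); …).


Interval decomposition of M: I[1,1], I[1,3]^2, I[2,3]^2.
HN type (ℓ=3): μ^(1)=4; μ^(2)=1/3; μ^(3)=-3/2

((1, 0, 0); (2, 2, 2); (0, 2, 2))


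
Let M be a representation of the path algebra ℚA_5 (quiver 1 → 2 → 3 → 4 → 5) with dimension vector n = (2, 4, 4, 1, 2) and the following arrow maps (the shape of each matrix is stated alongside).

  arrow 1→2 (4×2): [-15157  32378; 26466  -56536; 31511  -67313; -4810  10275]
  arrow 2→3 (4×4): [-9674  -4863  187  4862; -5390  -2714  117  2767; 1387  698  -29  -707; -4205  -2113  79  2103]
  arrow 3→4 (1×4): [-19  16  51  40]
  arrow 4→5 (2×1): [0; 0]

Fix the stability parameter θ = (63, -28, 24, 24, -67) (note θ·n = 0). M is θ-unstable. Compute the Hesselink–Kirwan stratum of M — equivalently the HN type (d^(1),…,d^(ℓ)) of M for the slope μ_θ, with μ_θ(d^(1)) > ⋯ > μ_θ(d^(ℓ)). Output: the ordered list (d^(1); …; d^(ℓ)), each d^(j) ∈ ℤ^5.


Interval decomposition of M: I[1,3], I[1,4], I[2,3]^2, I[5,5]^2.
HN type (ℓ=4): μ^(1)=24; μ^(2)=35/2; μ^(3)=-28; μ^(4)=-67

((0, 0, 4, 1, 0); (2, 2, 0, 0, 0); (0, 2, 0, 0, 0); (0, 0, 0, 0, 2))


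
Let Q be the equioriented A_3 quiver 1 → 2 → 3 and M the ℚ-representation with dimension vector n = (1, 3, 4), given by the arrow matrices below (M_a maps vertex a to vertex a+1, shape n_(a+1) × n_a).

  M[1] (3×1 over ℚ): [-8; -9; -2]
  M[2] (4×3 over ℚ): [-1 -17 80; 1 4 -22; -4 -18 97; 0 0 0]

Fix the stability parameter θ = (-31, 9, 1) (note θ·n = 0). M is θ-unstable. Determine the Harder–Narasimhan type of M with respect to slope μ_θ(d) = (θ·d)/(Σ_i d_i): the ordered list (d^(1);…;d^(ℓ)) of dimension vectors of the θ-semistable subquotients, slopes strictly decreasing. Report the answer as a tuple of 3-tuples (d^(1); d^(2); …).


Barcode: M ≅ I[1,3], I[2,3]^2, I[3,3]. HN layers by μ_θ (3 steps, strictly decreasing):
  μ^(1)=5; μ^(2)=1; μ^(3)=-31

((0, 3, 3); (0, 0, 1); (1, 0, 0))


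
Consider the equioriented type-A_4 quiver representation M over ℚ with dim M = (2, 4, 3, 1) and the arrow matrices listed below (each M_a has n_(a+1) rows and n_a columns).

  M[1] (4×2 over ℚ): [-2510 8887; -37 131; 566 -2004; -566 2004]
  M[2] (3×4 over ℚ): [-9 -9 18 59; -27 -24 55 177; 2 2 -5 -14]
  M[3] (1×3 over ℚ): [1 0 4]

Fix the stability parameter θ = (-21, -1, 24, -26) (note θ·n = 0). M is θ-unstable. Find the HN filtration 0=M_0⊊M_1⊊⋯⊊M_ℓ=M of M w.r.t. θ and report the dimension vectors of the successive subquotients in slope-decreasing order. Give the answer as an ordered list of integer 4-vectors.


Via rank(M_{q-1}∘⋯∘M_p): M ≅ I[1,3], I[1,4], I[2,2], I[2,3].
μ_θ-semistable layers: μ^(1)=24; μ^(2)=-1; μ^(3)=-21

((0, 0, 2, 0); (0, 4, 1, 1); (2, 0, 0, 0))


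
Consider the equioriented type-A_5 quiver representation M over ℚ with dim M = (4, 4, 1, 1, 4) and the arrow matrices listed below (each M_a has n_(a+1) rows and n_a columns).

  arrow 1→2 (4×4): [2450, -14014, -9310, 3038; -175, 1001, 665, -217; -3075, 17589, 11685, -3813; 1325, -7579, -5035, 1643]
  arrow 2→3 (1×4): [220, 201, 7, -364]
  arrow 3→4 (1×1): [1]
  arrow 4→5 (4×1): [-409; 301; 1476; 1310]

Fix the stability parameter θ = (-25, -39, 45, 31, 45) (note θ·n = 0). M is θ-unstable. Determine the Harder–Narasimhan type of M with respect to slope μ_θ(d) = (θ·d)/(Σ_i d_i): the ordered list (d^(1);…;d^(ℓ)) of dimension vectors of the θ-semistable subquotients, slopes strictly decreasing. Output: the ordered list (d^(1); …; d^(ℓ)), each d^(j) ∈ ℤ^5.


Via rank(M_{q-1}∘⋯∘M_p): M ≅ I[1,1]^3, I[1,2], I[2,2]^2, I[2,5], I[5,5]^3.
μ_θ-semistable layers: μ^(1)=45; μ^(2)=38; μ^(3)=-25; μ^(4)=-32; μ^(5)=-39

((0, 0, 0, 0, 4); (0, 0, 1, 1, 0); (3, 0, 0, 0, 0); (1, 1, 0, 0, 0); (0, 3, 0, 0, 0))


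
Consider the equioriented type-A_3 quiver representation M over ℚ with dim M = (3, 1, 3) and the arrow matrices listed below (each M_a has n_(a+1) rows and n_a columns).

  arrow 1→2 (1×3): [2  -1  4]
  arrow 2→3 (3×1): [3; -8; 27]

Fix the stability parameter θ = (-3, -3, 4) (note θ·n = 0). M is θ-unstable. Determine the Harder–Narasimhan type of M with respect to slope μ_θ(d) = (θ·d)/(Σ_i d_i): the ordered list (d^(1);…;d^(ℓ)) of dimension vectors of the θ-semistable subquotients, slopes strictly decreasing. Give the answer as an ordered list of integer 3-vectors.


Interval decomposition of M: I[1,1]^2, I[1,3], I[3,3]^2.
HN type (ℓ=2): μ^(1)=4; μ^(2)=-3

((0, 0, 3); (3, 1, 0))


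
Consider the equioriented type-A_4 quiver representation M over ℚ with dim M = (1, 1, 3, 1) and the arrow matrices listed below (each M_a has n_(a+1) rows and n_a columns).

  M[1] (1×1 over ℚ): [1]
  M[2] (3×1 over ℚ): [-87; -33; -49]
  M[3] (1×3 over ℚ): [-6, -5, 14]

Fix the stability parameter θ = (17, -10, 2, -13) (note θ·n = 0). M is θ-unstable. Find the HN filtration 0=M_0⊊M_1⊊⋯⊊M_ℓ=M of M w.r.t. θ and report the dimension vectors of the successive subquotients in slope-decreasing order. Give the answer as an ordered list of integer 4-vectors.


Barcode: M ≅ I[1,4], I[3,3]^2. HN layers by μ_θ (2 steps, strictly decreasing):
  μ^(1)=2; μ^(2)=-1

((0, 0, 2, 0); (1, 1, 1, 1))


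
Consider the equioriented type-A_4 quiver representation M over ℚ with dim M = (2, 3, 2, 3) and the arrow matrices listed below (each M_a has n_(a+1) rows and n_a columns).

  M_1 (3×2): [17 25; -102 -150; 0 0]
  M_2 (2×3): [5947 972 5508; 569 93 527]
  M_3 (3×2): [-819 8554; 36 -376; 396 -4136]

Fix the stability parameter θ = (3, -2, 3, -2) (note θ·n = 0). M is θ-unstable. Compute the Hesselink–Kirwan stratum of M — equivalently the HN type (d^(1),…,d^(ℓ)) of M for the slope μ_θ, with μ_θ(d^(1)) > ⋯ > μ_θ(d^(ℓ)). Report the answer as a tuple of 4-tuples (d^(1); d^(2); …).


Barcode: M ≅ I[1,1], I[1,4], I[2,2], I[2,3], I[4,4]^2. HN layers by μ_θ (3 steps, strictly decreasing):
  μ^(1)=3; μ^(2)=1/2; μ^(3)=-2

((1, 0, 1, 0); (1, 1, 1, 1); (0, 2, 0, 2))


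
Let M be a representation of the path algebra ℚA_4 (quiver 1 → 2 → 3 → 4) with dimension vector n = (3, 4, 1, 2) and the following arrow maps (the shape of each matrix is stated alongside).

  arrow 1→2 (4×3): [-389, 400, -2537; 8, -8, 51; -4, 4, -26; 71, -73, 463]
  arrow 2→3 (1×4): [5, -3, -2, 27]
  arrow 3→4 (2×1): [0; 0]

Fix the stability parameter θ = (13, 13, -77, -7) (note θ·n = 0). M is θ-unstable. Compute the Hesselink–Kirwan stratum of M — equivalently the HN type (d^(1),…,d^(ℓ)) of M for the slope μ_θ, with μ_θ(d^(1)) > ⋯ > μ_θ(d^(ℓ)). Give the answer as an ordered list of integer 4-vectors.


Via rank(M_{q-1}∘⋯∘M_p): M ≅ I[1,2]^2, I[1,3], I[2,2], I[4,4]^2.
μ_θ-semistable layers: μ^(1)=13; μ^(2)=-7; μ^(3)=-17

((2, 3, 0, 0); (0, 0, 0, 2); (1, 1, 1, 0))


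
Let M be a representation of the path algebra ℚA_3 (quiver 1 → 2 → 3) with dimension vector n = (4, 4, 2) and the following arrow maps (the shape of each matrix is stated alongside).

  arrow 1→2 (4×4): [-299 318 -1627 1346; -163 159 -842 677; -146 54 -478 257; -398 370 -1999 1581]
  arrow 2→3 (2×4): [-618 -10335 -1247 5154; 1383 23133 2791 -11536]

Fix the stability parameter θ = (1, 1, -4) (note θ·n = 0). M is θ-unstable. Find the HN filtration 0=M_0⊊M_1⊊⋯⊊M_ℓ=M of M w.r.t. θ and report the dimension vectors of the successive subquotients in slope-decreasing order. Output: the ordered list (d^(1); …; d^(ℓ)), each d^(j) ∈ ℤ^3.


Barcode: M ≅ I[1,2]^2, I[1,3]^2. HN layers by μ_θ (2 steps, strictly decreasing):
  μ^(1)=1; μ^(2)=-2/3

((2, 2, 0); (2, 2, 2))


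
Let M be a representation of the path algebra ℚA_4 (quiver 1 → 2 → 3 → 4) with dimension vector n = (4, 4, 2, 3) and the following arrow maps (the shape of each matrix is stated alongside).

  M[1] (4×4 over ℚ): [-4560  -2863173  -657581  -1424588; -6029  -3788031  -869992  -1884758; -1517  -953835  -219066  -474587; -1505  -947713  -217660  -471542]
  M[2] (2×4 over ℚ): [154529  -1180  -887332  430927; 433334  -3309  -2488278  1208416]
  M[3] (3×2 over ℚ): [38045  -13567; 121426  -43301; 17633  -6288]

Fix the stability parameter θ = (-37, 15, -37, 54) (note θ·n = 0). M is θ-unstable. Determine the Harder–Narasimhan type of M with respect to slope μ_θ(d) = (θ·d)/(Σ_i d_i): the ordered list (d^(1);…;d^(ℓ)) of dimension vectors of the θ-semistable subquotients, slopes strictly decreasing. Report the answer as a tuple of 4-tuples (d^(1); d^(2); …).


Via rank(M_{q-1}∘⋯∘M_p): M ≅ I[1,2]^2, I[1,4]^2, I[4,4].
μ_θ-semistable layers: μ^(1)=54; μ^(2)=15; μ^(3)=-11; μ^(4)=-37

((0, 0, 0, 3); (0, 2, 0, 0); (0, 2, 2, 0); (4, 0, 0, 0))


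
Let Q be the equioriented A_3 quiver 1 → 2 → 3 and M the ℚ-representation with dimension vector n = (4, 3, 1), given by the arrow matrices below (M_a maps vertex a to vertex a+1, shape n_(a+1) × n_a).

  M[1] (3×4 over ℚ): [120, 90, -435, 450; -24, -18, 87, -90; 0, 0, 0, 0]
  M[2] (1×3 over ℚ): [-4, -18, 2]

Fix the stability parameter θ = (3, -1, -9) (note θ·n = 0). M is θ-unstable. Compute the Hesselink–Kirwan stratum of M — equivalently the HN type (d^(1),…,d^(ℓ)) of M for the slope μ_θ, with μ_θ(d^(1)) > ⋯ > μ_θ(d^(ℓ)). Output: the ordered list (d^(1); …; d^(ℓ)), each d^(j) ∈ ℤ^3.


Interval decomposition of M: I[1,1]^3, I[1,3], I[2,2]^2.
HN type (ℓ=3): μ^(1)=3; μ^(2)=-1; μ^(3)=-7/3

((3, 0, 0); (0, 2, 0); (1, 1, 1))


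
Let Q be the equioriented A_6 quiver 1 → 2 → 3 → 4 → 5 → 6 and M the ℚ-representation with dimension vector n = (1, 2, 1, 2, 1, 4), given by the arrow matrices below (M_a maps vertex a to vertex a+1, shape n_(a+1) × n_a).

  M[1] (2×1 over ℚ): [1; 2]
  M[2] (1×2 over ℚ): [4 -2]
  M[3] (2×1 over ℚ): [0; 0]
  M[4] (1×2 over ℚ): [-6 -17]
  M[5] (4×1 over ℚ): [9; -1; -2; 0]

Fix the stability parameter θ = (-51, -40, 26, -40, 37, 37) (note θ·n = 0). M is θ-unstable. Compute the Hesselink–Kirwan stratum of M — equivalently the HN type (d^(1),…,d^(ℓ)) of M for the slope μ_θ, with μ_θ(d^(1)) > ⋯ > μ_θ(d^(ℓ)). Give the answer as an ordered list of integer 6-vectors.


Via rank(M_{q-1}∘⋯∘M_p): M ≅ I[1,2], I[2,3], I[4,4], I[4,6], I[6,6]^3.
μ_θ-semistable layers: μ^(1)=37; μ^(2)=26; μ^(3)=-40; μ^(4)=-51

((0, 0, 0, 0, 1, 4); (0, 0, 1, 0, 0, 0); (0, 2, 0, 2, 0, 0); (1, 0, 0, 0, 0, 0))


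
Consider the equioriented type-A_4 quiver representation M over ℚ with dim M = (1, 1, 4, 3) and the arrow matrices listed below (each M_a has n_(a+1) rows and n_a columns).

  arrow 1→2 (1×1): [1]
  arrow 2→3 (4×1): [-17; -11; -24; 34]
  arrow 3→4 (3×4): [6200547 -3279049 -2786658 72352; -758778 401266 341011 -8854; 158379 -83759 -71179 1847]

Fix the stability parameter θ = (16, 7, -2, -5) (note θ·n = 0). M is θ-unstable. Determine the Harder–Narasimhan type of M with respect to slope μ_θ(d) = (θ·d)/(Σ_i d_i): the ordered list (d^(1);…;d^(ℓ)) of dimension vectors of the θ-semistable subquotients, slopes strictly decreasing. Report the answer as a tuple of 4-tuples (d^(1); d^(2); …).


Via rank(M_{q-1}∘⋯∘M_p): M ≅ I[1,3], I[3,4]^3.
μ_θ-semistable layers: μ^(1)=7; μ^(2)=-7/2

((1, 1, 1, 0); (0, 0, 3, 3))


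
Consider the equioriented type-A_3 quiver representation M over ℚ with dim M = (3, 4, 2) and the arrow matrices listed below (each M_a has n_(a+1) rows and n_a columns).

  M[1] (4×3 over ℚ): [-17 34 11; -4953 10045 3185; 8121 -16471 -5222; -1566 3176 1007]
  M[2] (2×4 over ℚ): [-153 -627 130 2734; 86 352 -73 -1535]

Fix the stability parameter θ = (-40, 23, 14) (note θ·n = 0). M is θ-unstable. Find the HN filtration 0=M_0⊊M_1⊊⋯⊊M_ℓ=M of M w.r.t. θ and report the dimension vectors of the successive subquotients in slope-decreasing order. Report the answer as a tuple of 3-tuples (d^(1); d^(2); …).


Via rank(M_{q-1}∘⋯∘M_p): M ≅ I[1,2], I[1,3]^2, I[2,2].
μ_θ-semistable layers: μ^(1)=23; μ^(2)=37/2; μ^(3)=-40

((0, 2, 0); (0, 2, 2); (3, 0, 0))


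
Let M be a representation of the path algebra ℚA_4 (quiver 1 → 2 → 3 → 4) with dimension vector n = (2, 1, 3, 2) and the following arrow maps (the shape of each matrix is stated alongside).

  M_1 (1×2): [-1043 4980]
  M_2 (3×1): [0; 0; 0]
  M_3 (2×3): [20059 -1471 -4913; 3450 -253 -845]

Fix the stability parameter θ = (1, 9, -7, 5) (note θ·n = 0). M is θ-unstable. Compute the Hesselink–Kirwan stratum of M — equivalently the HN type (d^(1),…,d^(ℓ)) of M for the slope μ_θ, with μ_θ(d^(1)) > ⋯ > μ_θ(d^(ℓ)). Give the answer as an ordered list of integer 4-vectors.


Via rank(M_{q-1}∘⋯∘M_p): M ≅ I[1,1], I[1,2], I[3,3], I[3,4]^2.
μ_θ-semistable layers: μ^(1)=9; μ^(2)=5; μ^(3)=1; μ^(4)=-7

((0, 1, 0, 0); (0, 0, 0, 2); (2, 0, 0, 0); (0, 0, 3, 0))


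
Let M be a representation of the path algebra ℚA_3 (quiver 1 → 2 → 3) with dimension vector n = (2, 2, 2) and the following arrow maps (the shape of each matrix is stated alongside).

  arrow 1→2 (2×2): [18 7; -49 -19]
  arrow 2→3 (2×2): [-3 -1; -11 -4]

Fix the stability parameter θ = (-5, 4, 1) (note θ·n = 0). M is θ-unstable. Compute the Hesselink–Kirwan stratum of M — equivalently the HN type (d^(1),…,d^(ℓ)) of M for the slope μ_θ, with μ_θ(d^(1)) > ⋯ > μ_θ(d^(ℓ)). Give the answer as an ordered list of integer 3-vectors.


Via rank(M_{q-1}∘⋯∘M_p): M ≅ I[1,3]^2.
μ_θ-semistable layers: μ^(1)=5/2; μ^(2)=-5

((0, 2, 2); (2, 0, 0))


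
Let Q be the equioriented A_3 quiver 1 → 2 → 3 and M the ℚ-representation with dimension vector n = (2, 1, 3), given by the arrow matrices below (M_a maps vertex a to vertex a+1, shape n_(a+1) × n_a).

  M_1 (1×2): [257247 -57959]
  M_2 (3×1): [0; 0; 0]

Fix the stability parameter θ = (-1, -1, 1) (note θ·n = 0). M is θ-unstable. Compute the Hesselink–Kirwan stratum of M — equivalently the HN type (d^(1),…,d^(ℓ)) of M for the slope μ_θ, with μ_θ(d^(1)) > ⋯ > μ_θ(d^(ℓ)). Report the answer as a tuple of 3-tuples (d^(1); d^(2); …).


Interval decomposition of M: I[1,1], I[1,2], I[3,3]^3.
HN type (ℓ=2): μ^(1)=1; μ^(2)=-1

((0, 0, 3); (2, 1, 0))


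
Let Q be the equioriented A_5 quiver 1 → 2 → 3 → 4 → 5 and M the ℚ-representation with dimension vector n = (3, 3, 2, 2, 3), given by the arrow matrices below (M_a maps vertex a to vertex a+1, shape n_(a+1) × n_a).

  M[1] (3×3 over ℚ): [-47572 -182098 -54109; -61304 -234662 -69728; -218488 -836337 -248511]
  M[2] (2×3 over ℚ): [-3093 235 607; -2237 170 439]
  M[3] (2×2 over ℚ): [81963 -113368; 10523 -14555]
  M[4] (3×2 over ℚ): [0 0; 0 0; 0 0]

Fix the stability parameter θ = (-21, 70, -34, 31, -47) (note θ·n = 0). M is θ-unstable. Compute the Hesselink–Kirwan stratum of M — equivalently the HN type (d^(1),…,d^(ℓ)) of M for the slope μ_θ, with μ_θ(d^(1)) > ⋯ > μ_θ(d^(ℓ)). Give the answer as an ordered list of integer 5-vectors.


Via rank(M_{q-1}∘⋯∘M_p): M ≅ I[1,1], I[1,2], I[1,4], I[2,4], I[5,5]^3.
μ_θ-semistable layers: μ^(1)=70; μ^(2)=31; μ^(3)=18; μ^(4)=-21; μ^(5)=-47

((0, 1, 0, 0, 0); (0, 0, 0, 2, 0); (0, 2, 2, 0, 0); (3, 0, 0, 0, 0); (0, 0, 0, 0, 3))


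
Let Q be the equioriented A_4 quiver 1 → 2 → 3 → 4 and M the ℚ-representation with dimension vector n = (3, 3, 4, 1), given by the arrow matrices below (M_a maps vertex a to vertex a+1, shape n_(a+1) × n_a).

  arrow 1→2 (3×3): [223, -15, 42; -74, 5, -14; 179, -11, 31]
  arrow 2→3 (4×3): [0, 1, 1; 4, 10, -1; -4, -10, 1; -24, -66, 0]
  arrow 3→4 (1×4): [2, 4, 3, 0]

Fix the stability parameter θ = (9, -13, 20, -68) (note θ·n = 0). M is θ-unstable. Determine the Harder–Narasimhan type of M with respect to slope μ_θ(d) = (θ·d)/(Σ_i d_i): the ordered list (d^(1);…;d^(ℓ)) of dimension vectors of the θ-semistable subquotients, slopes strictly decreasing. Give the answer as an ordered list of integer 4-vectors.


Via rank(M_{q-1}∘⋯∘M_p): M ≅ I[1,2], I[1,3], I[1,4], I[3,3]^2.
μ_θ-semistable layers: μ^(1)=20; μ^(2)=-2; μ^(3)=-13

((0, 0, 3, 0); (2, 2, 0, 0); (1, 1, 1, 1))


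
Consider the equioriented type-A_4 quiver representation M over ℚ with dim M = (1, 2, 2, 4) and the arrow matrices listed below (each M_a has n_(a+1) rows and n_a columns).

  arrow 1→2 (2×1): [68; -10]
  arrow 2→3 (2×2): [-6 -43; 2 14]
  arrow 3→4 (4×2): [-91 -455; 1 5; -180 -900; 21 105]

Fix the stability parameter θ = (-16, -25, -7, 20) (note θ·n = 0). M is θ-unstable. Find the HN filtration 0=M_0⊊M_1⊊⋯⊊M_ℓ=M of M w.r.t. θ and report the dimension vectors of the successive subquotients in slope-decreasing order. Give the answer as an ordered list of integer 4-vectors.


Interval decomposition of M: I[1,4], I[2,3], I[4,4]^3.
HN type (ℓ=4): μ^(1)=20; μ^(2)=-7; μ^(3)=-41/2; μ^(4)=-25

((0, 0, 0, 4); (0, 0, 2, 0); (1, 1, 0, 0); (0, 1, 0, 0))


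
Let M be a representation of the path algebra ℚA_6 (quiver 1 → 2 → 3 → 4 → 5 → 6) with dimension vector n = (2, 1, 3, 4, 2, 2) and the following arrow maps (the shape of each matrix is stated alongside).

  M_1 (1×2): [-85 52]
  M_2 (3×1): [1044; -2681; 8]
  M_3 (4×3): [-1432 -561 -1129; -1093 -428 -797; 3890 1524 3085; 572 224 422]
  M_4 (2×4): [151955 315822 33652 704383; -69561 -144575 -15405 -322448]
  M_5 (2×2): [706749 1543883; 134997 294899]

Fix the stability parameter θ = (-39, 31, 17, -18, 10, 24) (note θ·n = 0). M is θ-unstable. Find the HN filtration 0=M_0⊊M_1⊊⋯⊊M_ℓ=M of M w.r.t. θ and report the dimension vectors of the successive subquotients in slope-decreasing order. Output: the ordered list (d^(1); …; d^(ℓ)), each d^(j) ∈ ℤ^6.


Barcode: M ≅ I[1,1], I[1,5], I[3,4], I[3,6], I[4,4], I[6,6]. HN layers by μ_θ (5 steps, strictly decreasing):
  μ^(1)=24; μ^(2)=10; μ^(3)=-1/2; μ^(4)=-18; μ^(5)=-39

((0, 0, 0, 0, 0, 2); (0, 1, 1, 1, 2, 0); (0, 0, 2, 2, 0, 0); (0, 0, 0, 1, 0, 0); (2, 0, 0, 0, 0, 0))
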